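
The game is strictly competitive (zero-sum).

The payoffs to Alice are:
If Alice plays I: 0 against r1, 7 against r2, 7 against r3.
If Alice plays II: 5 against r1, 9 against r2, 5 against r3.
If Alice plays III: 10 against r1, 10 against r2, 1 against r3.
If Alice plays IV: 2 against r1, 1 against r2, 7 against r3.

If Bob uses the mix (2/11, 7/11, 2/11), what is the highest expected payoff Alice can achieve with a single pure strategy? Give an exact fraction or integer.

92/11

I: (0)·(2/11) + (7)·(7/11) + (7)·(2/11) = 63/11.
II: (5)·(2/11) + (9)·(7/11) + (5)·(2/11) = 83/11.
III: (10)·(2/11) + (10)·(7/11) + (1)·(2/11) = 92/11.
IV: (2)·(2/11) + (1)·(7/11) + (7)·(2/11) = 25/11.
The best pure response is III with expected payoff 92/11.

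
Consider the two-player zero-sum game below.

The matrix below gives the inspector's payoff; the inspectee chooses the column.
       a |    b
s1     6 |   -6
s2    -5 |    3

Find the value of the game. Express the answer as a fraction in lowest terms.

Row minima are -6 and -5, so the inspector's maximin is -5; column maxima are 6 and 3, so the inspectee's minimax is 3. These differ, so the equilibrium is in mixed strategies.
Let the inspector play s1 with probability p. The inspectee is indifferent when 6p − 5(1−p) = −6p + 3(1−p), giving p = 2/5.
Let the inspectee play a with probability q. The inspector is indifferent when 6q − 6(1−q) = −5q + 3(1−q), giving q = 9/20.
The value is 6·(9/20) + (-6)·(11/20) = -3/5.

-3/5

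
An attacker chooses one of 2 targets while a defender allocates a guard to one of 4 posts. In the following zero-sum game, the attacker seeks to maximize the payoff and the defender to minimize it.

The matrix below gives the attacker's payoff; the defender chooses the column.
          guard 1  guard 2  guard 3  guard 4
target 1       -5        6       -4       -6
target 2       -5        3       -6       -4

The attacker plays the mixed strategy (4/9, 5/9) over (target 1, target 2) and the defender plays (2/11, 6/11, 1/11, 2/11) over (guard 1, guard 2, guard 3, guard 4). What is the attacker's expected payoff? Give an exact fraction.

Against (2/11, 6/11, 1/11, 2/11), each row's expected payoff is target 1: 10/11; target 2: -6/11.
Taking the (4/9, 5/9)-weighted average: (4/9)·(10/11) + (5/9)·(-6/11) = 10/99.

10/99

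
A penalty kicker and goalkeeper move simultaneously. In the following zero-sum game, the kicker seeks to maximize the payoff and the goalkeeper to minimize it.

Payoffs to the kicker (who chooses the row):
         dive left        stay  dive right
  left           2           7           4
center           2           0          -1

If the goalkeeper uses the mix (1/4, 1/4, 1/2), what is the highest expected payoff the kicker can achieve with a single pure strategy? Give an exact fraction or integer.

17/4

left: (2)·(1/4) + (7)·(1/4) + (4)·(1/2) = 17/4.
center: (2)·(1/4) + (0)·(1/4) + (-1)·(1/2) = 0.
The best pure response is left with expected payoff 17/4.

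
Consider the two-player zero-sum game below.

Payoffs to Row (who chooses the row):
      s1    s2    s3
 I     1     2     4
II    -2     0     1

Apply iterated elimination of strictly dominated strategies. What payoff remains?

1

Row II is strictly dominated by row I (1>-2, 2>0, 4>1); eliminate II.
Column s3 is strictly dominated by s1 for Column (1<4); eliminate s3.
Column s2 is strictly dominated by s1 for Column (1<2); eliminate s2.
Only (I, s1) remains, with payoff 1.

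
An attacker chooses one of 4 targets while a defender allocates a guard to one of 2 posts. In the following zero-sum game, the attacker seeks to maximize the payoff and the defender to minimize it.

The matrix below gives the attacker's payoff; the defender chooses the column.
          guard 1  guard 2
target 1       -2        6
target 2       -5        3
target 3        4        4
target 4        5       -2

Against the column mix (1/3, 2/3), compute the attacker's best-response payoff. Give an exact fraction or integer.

4

target 1: (-2)·(1/3) + (6)·(2/3) = 10/3.
target 2: (-5)·(1/3) + (3)·(2/3) = 1/3.
target 3: (4)·(1/3) + (4)·(2/3) = 4.
target 4: (5)·(1/3) + (-2)·(2/3) = 1/3.
The best pure response is target 3 with expected payoff 4.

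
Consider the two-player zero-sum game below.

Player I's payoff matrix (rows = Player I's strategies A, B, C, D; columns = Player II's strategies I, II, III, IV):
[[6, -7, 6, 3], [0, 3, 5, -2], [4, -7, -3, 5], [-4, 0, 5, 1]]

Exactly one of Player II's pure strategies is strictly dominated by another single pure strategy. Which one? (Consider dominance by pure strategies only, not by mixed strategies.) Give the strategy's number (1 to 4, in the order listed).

Player II prefers columns that give Player I less. Compare III with II: -7 < 6, 3 < 5, -7 < -3, 0 < 5.
So II strictly dominates III for Player II; III is strictly dominated.

3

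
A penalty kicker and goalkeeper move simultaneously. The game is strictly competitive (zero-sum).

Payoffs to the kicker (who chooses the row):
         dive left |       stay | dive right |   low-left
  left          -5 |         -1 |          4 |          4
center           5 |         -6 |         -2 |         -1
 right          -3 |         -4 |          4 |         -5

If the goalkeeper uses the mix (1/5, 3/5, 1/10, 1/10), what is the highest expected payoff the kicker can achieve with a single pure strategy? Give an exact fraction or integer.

left: (-5)·(1/5) + (-1)·(3/5) + (4)·(1/10) + (4)·(1/10) = -4/5.
center: (5)·(1/5) + (-6)·(3/5) + (-2)·(1/10) + (-1)·(1/10) = -29/10.
right: (-3)·(1/5) + (-4)·(3/5) + (4)·(1/10) + (-5)·(1/10) = -31/10.
The best pure response is left with expected payoff -4/5.

-4/5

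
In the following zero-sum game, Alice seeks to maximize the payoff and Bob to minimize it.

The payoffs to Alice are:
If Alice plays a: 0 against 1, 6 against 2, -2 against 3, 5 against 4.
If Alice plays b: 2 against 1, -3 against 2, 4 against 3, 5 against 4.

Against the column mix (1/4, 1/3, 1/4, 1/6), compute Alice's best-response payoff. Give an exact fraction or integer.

7/3

a: (0)·(1/4) + (6)·(1/3) + (-2)·(1/4) + (5)·(1/6) = 7/3.
b: (2)·(1/4) + (-3)·(1/3) + (4)·(1/4) + (5)·(1/6) = 4/3.
The best pure response is a with expected payoff 7/3.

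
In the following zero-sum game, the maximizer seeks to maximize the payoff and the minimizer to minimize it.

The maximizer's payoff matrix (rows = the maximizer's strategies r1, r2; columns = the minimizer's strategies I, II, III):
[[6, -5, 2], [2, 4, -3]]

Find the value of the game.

Column I is strictly dominated by III for the minimizer (it gives the maximizer more in every row).
The remaining 2×2 game on (r1, r2) × (II, III) has no saddle point. Let the maximizer play r1 with probability p; indifference gives −5p + 4(1−p) = 2p − 3(1−p), so p = 1/2.
Similarly the minimizer's optimal q on II is 5/14, and the value is -5·(5/14) + (2)·(9/14) = -1/2.

-1/2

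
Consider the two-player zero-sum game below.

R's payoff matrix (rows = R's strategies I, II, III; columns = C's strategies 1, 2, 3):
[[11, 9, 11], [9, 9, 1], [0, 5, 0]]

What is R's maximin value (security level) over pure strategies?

The worst-case payoff for each row is I: 9, II: 1, III: 0.
The best of these is 9.

9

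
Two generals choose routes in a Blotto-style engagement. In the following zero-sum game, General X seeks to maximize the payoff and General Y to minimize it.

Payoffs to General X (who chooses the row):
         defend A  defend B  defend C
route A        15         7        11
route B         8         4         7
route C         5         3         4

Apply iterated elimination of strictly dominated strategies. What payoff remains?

7

Row route B is strictly dominated by row route A (15>8, 7>4, 11>7); eliminate route B.
Column defend C is strictly dominated by defend B for General Y (7<11, 3<4); eliminate defend C.
Column defend A is strictly dominated by defend B for General Y (7<15, 3<5); eliminate defend A.
Row route C is strictly dominated by row route A (7>3); eliminate route C.
Only (route A, defend B) remains, with payoff 7.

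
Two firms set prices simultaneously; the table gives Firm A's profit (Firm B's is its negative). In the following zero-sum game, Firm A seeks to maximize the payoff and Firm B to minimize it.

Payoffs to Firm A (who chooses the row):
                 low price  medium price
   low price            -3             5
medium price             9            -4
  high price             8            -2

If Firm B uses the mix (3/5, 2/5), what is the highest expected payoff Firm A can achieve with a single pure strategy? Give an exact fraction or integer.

low price: (-3)·(3/5) + (5)·(2/5) = 1/5.
medium price: (9)·(3/5) + (-4)·(2/5) = 19/5.
high price: (8)·(3/5) + (-2)·(2/5) = 4.
The best pure response is high price with expected payoff 4.

4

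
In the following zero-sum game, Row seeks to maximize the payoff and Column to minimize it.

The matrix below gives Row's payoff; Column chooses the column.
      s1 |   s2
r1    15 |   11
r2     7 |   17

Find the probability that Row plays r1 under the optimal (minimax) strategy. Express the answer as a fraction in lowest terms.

Row minima are 11 and 7, so Row's maximin is 11; column maxima are 15 and 17, so Column's minimax is 15. These differ, so the equilibrium is in mixed strategies.
Let Row play r1 with probability p. Column is indifferent when 15p + 7(1−p) = 11p + 17(1−p), giving p = 5/7.

5/7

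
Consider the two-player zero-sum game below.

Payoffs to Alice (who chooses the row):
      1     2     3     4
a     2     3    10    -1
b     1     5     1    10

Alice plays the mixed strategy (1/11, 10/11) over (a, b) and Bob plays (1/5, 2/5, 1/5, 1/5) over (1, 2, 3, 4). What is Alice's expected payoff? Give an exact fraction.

Against (1/5, 2/5, 1/5, 1/5), each row's expected payoff is a: 17/5; b: 22/5.
Taking the (1/11, 10/11)-weighted average: (1/11)·(17/5) + (10/11)·(22/5) = 237/55.

237/55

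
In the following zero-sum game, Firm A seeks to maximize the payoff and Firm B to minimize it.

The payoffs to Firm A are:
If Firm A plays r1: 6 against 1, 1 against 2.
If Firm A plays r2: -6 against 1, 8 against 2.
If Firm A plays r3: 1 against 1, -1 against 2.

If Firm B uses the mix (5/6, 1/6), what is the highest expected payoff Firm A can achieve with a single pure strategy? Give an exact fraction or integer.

31/6

r1: (6)·(5/6) + (1)·(1/6) = 31/6.
r2: (-6)·(5/6) + (8)·(1/6) = -11/3.
r3: (1)·(5/6) + (-1)·(1/6) = 2/3.
The best pure response is r1 with expected payoff 31/6.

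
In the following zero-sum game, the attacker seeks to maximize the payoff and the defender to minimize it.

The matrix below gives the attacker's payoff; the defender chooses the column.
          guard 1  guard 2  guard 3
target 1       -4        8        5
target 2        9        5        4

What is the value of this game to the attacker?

61/14

Column guard 2 is strictly dominated by guard 3 for the defender (it gives the attacker more in every row).
The remaining 2×2 game on (target 1, target 2) × (guard 1, guard 3) has no saddle point. Let the attacker play target 1 with probability p; indifference gives −4p + 9(1−p) = 5p + 4(1−p), so p = 5/14.
Similarly the defender's optimal q on guard 1 is 1/14, and the value is -4·(1/14) + (5)·(13/14) = 61/14.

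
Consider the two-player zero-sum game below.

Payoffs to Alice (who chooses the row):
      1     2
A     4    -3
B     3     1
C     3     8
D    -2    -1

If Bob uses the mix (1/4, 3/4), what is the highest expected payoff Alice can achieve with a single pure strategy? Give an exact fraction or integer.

27/4

A: (4)·(1/4) + (-3)·(3/4) = -5/4.
B: (3)·(1/4) + (1)·(3/4) = 3/2.
C: (3)·(1/4) + (8)·(3/4) = 27/4.
D: (-2)·(1/4) + (-1)·(3/4) = -5/4.
The best pure response is C with expected payoff 27/4.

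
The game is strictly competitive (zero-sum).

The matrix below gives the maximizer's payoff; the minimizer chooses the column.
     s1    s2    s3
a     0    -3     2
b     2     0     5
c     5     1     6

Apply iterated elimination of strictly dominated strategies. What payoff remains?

Row b is strictly dominated by row c (5>2, 1>0, 6>5); eliminate b.
Column s3 is strictly dominated by s1 for the minimizer (0<2, 5<6); eliminate s3.
Row a is strictly dominated by row c (5>0, 1>-3); eliminate a.
Column s1 is strictly dominated by s2 for the minimizer (1<5); eliminate s1.
Only (c, s2) remains, with payoff 1.

1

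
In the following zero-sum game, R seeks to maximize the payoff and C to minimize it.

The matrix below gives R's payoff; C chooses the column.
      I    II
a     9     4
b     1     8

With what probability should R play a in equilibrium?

Row minima are 4 and 1, so R's maximin is 4; column maxima are 9 and 8, so C's minimax is 8. These differ, so the equilibrium is in mixed strategies.
Let R play a with probability p. C is indifferent when 9p + (1−p) = 4p + 8(1−p), giving p = 7/12.

7/12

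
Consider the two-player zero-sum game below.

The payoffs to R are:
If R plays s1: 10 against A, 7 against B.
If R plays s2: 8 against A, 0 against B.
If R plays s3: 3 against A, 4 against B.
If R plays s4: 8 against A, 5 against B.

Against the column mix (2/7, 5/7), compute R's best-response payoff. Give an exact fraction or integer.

55/7

s1: (10)·(2/7) + (7)·(5/7) = 55/7.
s2: (8)·(2/7) + (0)·(5/7) = 16/7.
s3: (3)·(2/7) + (4)·(5/7) = 26/7.
s4: (8)·(2/7) + (5)·(5/7) = 41/7.
The best pure response is s1 with expected payoff 55/7.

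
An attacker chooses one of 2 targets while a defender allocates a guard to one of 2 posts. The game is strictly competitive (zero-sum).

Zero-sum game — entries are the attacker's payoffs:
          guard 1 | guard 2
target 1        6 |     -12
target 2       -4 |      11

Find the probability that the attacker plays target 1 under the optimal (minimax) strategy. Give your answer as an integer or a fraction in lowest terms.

Row minima are -12 and -4, so the attacker's maximin is -4; column maxima are 6 and 11, so the defender's minimax is 6. These differ, so the equilibrium is in mixed strategies.
Let the attacker play target 1 with probability p. The defender is indifferent when 6p − 4(1−p) = −12p + 11(1−p), giving p = 5/11.

5/11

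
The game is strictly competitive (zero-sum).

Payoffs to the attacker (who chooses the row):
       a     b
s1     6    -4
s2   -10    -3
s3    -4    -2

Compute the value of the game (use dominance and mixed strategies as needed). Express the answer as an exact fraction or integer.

Row s2 is strictly dominated by row s3, so the attacker never plays it.
The remaining 2×2 game on (s1, s3) × (a, b) has no saddle point. Let the attacker play s1 with probability p; indifference gives 6p − 4(1−p) = −4p − 2(1−p), so p = 1/6.
Similarly the defender's optimal q on a is 1/6, and the value is 6·(1/6) + (-4)·(5/6) = -7/3.

-7/3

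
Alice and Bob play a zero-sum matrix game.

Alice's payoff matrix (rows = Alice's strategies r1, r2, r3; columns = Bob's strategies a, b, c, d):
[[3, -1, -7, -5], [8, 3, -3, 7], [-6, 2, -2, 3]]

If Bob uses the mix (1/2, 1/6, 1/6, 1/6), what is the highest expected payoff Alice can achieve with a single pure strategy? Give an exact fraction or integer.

31/6

r1: (3)·(1/2) + (-1)·(1/6) + (-7)·(1/6) + (-5)·(1/6) = -2/3.
r2: (8)·(1/2) + (3)·(1/6) + (-3)·(1/6) + (7)·(1/6) = 31/6.
r3: (-6)·(1/2) + (2)·(1/6) + (-2)·(1/6) + (3)·(1/6) = -5/2.
The best pure response is r2 with expected payoff 31/6.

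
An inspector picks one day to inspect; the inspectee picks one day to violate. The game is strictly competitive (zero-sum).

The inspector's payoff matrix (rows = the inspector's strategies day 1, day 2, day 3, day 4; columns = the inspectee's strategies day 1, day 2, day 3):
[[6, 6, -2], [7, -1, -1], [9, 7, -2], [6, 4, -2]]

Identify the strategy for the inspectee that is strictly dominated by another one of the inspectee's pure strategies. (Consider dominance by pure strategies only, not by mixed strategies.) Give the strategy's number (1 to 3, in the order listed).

1

The inspectee prefers columns that give the inspector less. Compare day 1 with day 3: -2 < 6, -1 < 7, -2 < 9, -2 < 6.
So day 3 strictly dominates day 1 for the inspectee; day 1 is strictly dominated.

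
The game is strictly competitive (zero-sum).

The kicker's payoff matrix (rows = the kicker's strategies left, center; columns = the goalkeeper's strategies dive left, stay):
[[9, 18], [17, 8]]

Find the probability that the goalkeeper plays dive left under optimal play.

5/9

Row minima are 9 and 8, so the kicker's maximin is 9; column maxima are 17 and 18, so the goalkeeper's minimax is 17. These differ, so the equilibrium is in mixed strategies.
Let the goalkeeper play dive left with probability q. The kicker is indifferent when 9q + 18(1−q) = 17q + 8(1−q), giving q = 5/9.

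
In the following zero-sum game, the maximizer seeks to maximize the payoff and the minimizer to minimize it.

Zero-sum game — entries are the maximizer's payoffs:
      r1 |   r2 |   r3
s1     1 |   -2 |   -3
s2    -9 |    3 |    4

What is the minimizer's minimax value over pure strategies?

1

The worst case (largest entry) in each column is r1: 1, r2: 3, r3: 4.
The best (smallest) of these is 1.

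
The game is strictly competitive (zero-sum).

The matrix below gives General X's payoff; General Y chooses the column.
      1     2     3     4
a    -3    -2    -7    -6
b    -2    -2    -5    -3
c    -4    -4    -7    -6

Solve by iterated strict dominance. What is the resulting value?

Column 4 is strictly dominated by 3 for General Y (-7<-6, -5<-3, -7<-6); eliminate 4.
Column 1 is strictly dominated by 3 for General Y (-7<-3, -5<-2, -7<-4); eliminate 1.
Column 2 is strictly dominated by 3 for General Y (-7<-2, -5<-2, -7<-4); eliminate 2.
Row c is strictly dominated by row b (-5>-7); eliminate c.
Row a is strictly dominated by row b (-5>-7); eliminate a.
Only (b, 3) remains, with payoff -5.

-5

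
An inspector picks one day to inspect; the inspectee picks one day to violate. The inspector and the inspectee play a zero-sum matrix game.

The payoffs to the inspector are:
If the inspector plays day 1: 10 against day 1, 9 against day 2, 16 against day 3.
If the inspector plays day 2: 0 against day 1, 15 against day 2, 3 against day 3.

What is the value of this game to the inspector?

75/8

Column day 3 is strictly dominated by day 1 for the inspectee (it gives the inspector more in every row).
The remaining 2×2 game on (day 1, day 2) × (day 1, day 2) has no saddle point. Let the inspector play day 1 with probability p; indifference gives 10p = 9p + 15(1−p), so p = 15/16.
Similarly the inspectee's optimal q on day 1 is 3/8, and the value is 10·(3/8) + (9)·(5/8) = 75/8.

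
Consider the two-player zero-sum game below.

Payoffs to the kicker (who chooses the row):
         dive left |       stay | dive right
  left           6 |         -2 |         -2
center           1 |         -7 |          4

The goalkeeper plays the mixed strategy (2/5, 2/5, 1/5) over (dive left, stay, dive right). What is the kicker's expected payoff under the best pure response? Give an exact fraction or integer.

6/5

left: (6)·(2/5) + (-2)·(2/5) + (-2)·(1/5) = 6/5.
center: (1)·(2/5) + (-7)·(2/5) + (4)·(1/5) = -8/5.
The best pure response is left with expected payoff 6/5.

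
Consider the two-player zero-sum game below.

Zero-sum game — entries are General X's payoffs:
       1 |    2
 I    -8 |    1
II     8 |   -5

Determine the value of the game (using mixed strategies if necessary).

Row minima are -8 and -5, so General X's maximin is -5; column maxima are 8 and 1, so General Y's minimax is 1. These differ, so the equilibrium is in mixed strategies.
Let General X play I with probability p. General Y is indifferent when −8p + 8(1−p) = p − 5(1−p), giving p = 13/22.
Let General Y play 1 with probability q. General X is indifferent when −8q + (1−q) = 8q − 5(1−q), giving q = 3/11.
The value is -8·(3/11) + (1)·(8/11) = -16/11.

-16/11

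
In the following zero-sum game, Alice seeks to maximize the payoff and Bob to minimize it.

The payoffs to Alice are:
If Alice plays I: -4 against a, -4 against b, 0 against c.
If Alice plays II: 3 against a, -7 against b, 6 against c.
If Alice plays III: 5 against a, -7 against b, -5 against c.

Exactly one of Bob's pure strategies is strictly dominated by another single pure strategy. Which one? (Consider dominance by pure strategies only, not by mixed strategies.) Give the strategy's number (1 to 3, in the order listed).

Bob prefers columns that give Alice less. Compare c with b: -4 < 0, -7 < 6, -7 < -5.
So b strictly dominates c for Bob; c is strictly dominated.

3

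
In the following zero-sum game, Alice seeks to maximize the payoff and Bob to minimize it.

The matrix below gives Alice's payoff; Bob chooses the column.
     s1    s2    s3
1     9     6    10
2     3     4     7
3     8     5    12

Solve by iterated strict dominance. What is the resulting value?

Column s3 is strictly dominated by s1 for Bob (9<10, 3<7, 8<12); eliminate s3.
Row 2 is strictly dominated by row 1 (9>3, 6>4); eliminate 2.
Column s1 is strictly dominated by s2 for Bob (6<9, 5<8); eliminate s1.
Row 3 is strictly dominated by row 1 (6>5); eliminate 3.
Only (1, s2) remains, with payoff 6.

6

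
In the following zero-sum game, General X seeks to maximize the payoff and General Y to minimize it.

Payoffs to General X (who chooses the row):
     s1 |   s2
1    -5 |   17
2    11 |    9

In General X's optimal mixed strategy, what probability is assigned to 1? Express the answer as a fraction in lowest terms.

Row minima are -5 and 9, so General X's maximin is 9; column maxima are 11 and 17, so General Y's minimax is 11. These differ, so the equilibrium is in mixed strategies.
Let General X play 1 with probability p. General Y is indifferent when −5p + 11(1−p) = 17p + 9(1−p), giving p = 1/12.

1/12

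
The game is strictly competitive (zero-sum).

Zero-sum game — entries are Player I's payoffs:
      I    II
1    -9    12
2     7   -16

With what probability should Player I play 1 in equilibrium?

23/44

Row minima are -9 and -16, so Player I's maximin is -9; column maxima are 7 and 12, so Player II's minimax is 7. These differ, so the equilibrium is in mixed strategies.
Let Player I play 1 with probability p. Player II is indifferent when −9p + 7(1−p) = 12p − 16(1−p), giving p = 23/44.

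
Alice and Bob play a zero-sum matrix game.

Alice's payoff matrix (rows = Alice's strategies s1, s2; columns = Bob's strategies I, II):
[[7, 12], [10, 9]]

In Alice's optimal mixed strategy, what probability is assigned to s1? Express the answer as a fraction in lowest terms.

1/6

Row minima are 7 and 9, so Alice's maximin is 9; column maxima are 10 and 12, so Bob's minimax is 10. These differ, so the equilibrium is in mixed strategies.
Let Alice play s1 with probability p. Bob is indifferent when 7p + 10(1−p) = 12p + 9(1−p), giving p = 1/6.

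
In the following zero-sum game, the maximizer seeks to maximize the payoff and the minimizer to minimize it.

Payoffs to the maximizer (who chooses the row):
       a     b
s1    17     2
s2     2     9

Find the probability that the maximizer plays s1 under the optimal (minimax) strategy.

Row minima are 2 and 2, so the maximizer's maximin is 2; column maxima are 17 and 9, so the minimizer's minimax is 9. These differ, so the equilibrium is in mixed strategies.
Let the maximizer play s1 with probability p. The minimizer is indifferent when 17p + 2(1−p) = 2p + 9(1−p), giving p = 7/22.

7/22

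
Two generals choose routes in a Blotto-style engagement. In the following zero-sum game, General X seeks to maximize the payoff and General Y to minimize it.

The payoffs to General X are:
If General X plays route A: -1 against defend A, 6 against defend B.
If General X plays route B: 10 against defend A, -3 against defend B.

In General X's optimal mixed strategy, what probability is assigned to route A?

13/20

Row minima are -1 and -3, so General X's maximin is -1; column maxima are 10 and 6, so General Y's minimax is 6. These differ, so the equilibrium is in mixed strategies.
Let General X play route A with probability p. General Y is indifferent when −p + 10(1−p) = 6p − 3(1−p), giving p = 13/20.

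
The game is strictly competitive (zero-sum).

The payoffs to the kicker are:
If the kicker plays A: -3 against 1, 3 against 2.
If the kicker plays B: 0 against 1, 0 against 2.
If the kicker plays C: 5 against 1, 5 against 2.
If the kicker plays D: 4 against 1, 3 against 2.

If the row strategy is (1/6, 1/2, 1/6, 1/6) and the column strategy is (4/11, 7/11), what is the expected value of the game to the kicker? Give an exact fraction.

101/66

Against (4/11, 7/11), each row's expected payoff is A: 9/11; B: 0; C: 5; D: 37/11.
Taking the (1/6, 1/2, 1/6, 1/6)-weighted average: (1/6)·(9/11) + (1/2)·(0) + (1/6)·(5) + (1/6)·(37/11) = 101/66.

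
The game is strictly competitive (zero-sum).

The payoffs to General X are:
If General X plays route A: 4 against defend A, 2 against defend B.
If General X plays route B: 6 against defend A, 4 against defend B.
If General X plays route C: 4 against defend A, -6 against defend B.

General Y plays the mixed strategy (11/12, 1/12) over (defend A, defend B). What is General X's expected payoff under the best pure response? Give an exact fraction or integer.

35/6

route A: (4)·(11/12) + (2)·(1/12) = 23/6.
route B: (6)·(11/12) + (4)·(1/12) = 35/6.
route C: (4)·(11/12) + (-6)·(1/12) = 19/6.
The best pure response is route B with expected payoff 35/6.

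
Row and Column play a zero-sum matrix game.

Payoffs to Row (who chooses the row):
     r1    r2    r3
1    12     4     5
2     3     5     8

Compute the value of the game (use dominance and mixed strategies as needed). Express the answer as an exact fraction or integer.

Column r3 is strictly dominated by r2 for Column (it gives Row more in every row).
The remaining 2×2 game on (1, 2) × (r1, r2) has no saddle point. Let Row play 1 with probability p; indifference gives 12p + 3(1−p) = 4p + 5(1−p), so p = 1/5.
Similarly Column's optimal q on r1 is 1/10, and the value is 12·(1/10) + (4)·(9/10) = 24/5.

24/5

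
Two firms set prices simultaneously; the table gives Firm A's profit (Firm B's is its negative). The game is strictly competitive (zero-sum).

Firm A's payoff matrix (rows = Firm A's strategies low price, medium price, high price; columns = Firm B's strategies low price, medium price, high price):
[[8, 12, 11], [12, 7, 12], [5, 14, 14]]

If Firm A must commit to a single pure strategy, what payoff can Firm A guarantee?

The worst-case payoff for each row is low price: 8, medium price: 7, high price: 5.
The best of these is 8.

8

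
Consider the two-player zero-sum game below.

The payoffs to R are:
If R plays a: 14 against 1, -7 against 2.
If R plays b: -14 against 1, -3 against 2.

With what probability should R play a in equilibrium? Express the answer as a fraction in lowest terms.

Row minima are -7 and -14, so R's maximin is -7; column maxima are 14 and -3, so C's minimax is -3. These differ, so the equilibrium is in mixed strategies.
Let R play a with probability p. C is indifferent when 14p − 14(1−p) = −7p − 3(1−p), giving p = 11/32.

11/32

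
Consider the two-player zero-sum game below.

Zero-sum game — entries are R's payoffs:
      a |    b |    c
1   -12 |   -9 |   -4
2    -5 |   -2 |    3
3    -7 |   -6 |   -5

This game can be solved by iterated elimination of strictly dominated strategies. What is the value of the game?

Row 1 is strictly dominated by row 2 (-5>-12, -2>-9, 3>-4); eliminate 1.
Row 3 is strictly dominated by row 2 (-5>-7, -2>-6, 3>-5); eliminate 3.
Column c is strictly dominated by a for C (-5<3); eliminate c.
Column b is strictly dominated by a for C (-5<-2); eliminate b.
Only (2, a) remains, with payoff -5.

-5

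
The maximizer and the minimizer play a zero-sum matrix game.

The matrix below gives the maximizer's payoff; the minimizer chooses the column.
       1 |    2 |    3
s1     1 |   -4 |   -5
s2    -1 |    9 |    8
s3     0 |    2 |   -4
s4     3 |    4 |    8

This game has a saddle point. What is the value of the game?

3

Row minima: -5, -1, -4, 3 → the maximizer's maximin is 3.
Column maxima: 3, 9, 8 → the minimizer's minimax is 3.
They coincide at (s4, 1), so the value is 3.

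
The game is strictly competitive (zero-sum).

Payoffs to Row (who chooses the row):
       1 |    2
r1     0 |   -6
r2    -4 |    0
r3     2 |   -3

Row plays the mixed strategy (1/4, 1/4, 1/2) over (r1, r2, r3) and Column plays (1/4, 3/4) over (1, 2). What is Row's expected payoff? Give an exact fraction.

-9/4

Against (1/4, 3/4), each row's expected payoff is r1: -9/2; r2: -1; r3: -7/4.
Taking the (1/4, 1/4, 1/2)-weighted average: (1/4)·(-9/2) + (1/4)·(-1) + (1/2)·(-7/4) = -9/4.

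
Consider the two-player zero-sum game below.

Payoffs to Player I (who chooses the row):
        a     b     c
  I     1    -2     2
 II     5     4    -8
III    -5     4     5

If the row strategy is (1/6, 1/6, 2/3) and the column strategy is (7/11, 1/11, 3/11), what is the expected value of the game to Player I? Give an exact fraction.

Against (7/11, 1/11, 3/11), each row's expected payoff is I: 1; II: 15/11; III: -16/11.
Taking the (1/6, 1/6, 2/3)-weighted average: (1/6)·(1) + (1/6)·(15/11) + (2/3)·(-16/11) = -19/33.

-19/33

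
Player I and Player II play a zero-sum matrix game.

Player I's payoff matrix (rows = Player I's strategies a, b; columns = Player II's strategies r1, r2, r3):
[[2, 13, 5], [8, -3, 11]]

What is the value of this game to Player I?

5

Column r3 is strictly dominated by r1 for Player II (it gives Player I more in every row).
The remaining 2×2 game on (a, b) × (r1, r2) has no saddle point. Let Player I play a with probability p; indifference gives 2p + 8(1−p) = 13p − 3(1−p), so p = 1/2.
Similarly Player II's optimal q on r1 is 8/11, and the value is 2·(8/11) + (13)·(3/11) = 5.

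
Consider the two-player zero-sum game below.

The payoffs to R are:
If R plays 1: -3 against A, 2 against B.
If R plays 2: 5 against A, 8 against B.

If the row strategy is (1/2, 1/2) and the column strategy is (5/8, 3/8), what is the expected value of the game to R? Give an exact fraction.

Against (5/8, 3/8), each row's expected payoff is 1: -9/8; 2: 49/8.
Taking the (1/2, 1/2)-weighted average: (1/2)·(-9/8) + (1/2)·(49/8) = 5/2.

5/2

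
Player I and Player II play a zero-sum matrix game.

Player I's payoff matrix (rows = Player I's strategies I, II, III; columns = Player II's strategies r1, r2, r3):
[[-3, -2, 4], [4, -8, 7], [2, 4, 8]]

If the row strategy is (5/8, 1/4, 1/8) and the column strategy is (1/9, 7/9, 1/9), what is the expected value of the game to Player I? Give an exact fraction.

-13/8

Against (1/9, 7/9, 1/9), each row's expected payoff is I: -13/9; II: -5; III: 38/9.
Taking the (5/8, 1/4, 1/8)-weighted average: (5/8)·(-13/9) + (1/4)·(-5) + (1/8)·(38/9) = -13/8.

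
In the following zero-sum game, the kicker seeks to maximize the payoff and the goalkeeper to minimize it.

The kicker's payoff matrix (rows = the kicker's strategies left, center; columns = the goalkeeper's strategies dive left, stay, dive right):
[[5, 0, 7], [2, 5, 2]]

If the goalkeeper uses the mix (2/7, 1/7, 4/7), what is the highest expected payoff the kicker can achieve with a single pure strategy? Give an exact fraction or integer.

38/7

left: (5)·(2/7) + (0)·(1/7) + (7)·(4/7) = 38/7.
center: (2)·(2/7) + (5)·(1/7) + (2)·(4/7) = 17/7.
The best pure response is left with expected payoff 38/7.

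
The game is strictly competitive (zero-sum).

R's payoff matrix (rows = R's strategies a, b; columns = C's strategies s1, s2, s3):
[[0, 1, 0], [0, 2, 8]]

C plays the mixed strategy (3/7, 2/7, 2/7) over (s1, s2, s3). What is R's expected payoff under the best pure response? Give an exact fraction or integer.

20/7

a: (0)·(3/7) + (1)·(2/7) + (0)·(2/7) = 2/7.
b: (0)·(3/7) + (2)·(2/7) + (8)·(2/7) = 20/7.
The best pure response is b with expected payoff 20/7.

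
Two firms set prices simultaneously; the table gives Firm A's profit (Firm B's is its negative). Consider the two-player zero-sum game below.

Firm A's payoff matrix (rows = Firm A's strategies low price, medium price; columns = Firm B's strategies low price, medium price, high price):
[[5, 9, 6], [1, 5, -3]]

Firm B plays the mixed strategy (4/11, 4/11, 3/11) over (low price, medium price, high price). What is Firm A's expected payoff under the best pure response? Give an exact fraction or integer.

74/11

low price: (5)·(4/11) + (9)·(4/11) + (6)·(3/11) = 74/11.
medium price: (1)·(4/11) + (5)·(4/11) + (-3)·(3/11) = 15/11.
The best pure response is low price with expected payoff 74/11.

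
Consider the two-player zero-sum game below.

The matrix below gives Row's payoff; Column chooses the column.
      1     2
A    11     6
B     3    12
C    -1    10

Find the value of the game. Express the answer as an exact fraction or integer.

57/7

Row C is strictly dominated by row B, so Row never plays it.
The remaining 2×2 game on (A, B) × (1, 2) has no saddle point. Let Row play A with probability p; indifference gives 11p + 3(1−p) = 6p + 12(1−p), so p = 9/14.
Similarly Column's optimal q on 1 is 3/7, and the value is 11·(3/7) + (6)·(4/7) = 57/7.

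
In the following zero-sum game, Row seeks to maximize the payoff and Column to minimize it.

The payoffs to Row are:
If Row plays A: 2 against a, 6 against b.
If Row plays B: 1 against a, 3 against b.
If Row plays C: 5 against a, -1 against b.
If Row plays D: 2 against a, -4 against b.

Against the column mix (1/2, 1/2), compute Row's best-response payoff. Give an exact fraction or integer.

4

A: (2)·(1/2) + (6)·(1/2) = 4.
B: (1)·(1/2) + (3)·(1/2) = 2.
C: (5)·(1/2) + (-1)·(1/2) = 2.
D: (2)·(1/2) + (-4)·(1/2) = -1.
The best pure response is A with expected payoff 4.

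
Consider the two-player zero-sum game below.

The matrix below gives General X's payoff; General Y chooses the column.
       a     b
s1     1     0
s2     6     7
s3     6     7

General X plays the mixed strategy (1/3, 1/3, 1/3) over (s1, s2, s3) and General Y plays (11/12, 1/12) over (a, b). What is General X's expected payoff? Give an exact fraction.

Against (11/12, 1/12), each row's expected payoff is s1: 11/12; s2: 73/12; s3: 73/12.
Taking the (1/3, 1/3, 1/3)-weighted average: (1/3)·(11/12) + (1/3)·(73/12) + (1/3)·(73/12) = 157/36.

157/36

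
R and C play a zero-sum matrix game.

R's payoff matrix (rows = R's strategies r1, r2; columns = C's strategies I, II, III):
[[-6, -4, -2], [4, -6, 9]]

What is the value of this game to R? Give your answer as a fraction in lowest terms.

Column III is strictly dominated by I for C (it gives R more in every row).
The remaining 2×2 game on (r1, r2) × (I, II) has no saddle point. Let R play r1 with probability p; indifference gives −6p + 4(1−p) = −4p − 6(1−p), so p = 5/6.
Similarly C's optimal q on I is 1/6, and the value is -6·(1/6) + (-4)·(5/6) = -13/3.

-13/3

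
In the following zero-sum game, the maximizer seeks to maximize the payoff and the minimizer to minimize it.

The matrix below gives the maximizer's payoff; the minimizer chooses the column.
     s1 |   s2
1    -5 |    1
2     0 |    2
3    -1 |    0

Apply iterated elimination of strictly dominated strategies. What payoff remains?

Column s2 is strictly dominated by s1 for the minimizer (-5<1, 0<2, -1<0); eliminate s2.
Row 1 is strictly dominated by row 2 (0>-5); eliminate 1.
Row 3 is strictly dominated by row 2 (0>-1); eliminate 3.
Only (2, s1) remains, with payoff 0.

0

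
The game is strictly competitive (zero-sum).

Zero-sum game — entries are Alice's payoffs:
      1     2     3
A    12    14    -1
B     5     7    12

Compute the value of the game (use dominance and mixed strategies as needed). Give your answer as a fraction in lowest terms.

149/20

Column 2 is strictly dominated by 1 for Bob (it gives Alice more in every row).
The remaining 2×2 game on (A, B) × (1, 3) has no saddle point. Let Alice play A with probability p; indifference gives 12p + 5(1−p) = −p + 12(1−p), so p = 7/20.
Similarly Bob's optimal q on 1 is 13/20, and the value is 12·(13/20) + (-1)·(7/20) = 149/20.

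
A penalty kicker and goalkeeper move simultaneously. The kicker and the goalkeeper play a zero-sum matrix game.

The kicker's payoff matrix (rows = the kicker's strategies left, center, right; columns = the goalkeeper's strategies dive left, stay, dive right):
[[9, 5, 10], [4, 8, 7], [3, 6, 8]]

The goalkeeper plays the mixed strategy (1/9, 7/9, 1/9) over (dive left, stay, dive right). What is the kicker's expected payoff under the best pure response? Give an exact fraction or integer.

left: (9)·(1/9) + (5)·(7/9) + (10)·(1/9) = 6.
center: (4)·(1/9) + (8)·(7/9) + (7)·(1/9) = 67/9.
right: (3)·(1/9) + (6)·(7/9) + (8)·(1/9) = 53/9.
The best pure response is center with expected payoff 67/9.

67/9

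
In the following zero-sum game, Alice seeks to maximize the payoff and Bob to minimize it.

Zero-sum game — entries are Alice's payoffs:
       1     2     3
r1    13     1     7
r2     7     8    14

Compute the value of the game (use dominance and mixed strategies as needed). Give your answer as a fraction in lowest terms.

97/13

Column 3 is strictly dominated by 2 for Bob (it gives Alice more in every row).
The remaining 2×2 game on (r1, r2) × (1, 2) has no saddle point. Let Alice play r1 with probability p; indifference gives 13p + 7(1−p) = p + 8(1−p), so p = 1/13.
Similarly Bob's optimal q on 1 is 7/13, and the value is 13·(7/13) + (1)·(6/13) = 97/13.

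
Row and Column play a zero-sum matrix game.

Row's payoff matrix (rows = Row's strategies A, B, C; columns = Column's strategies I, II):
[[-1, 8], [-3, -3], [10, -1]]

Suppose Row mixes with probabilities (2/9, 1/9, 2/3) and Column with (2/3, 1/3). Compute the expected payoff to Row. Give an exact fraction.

13/3

Against (2/3, 1/3), each row's expected payoff is A: 2; B: -3; C: 19/3.
Taking the (2/9, 1/9, 2/3)-weighted average: (2/9)·(2) + (1/9)·(-3) + (2/3)·(19/3) = 13/3.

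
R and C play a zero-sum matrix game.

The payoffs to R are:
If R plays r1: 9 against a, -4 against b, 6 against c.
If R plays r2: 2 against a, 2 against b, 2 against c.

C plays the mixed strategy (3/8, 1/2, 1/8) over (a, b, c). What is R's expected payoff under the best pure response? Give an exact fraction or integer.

17/8

r1: (9)·(3/8) + (-4)·(1/2) + (6)·(1/8) = 17/8.
r2: (2)·(3/8) + (2)·(1/2) + (2)·(1/8) = 2.
The best pure response is r1 with expected payoff 17/8.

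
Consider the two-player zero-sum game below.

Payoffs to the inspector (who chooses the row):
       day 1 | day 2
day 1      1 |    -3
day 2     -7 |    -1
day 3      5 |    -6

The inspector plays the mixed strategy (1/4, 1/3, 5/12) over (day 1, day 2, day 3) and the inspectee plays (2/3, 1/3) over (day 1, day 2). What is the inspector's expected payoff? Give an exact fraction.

Against (2/3, 1/3), each row's expected payoff is day 1: -1/3; day 2: -5; day 3: 4/3.
Taking the (1/4, 1/3, 5/12)-weighted average: (1/4)·(-1/3) + (1/3)·(-5) + (5/12)·(4/3) = -43/36.

-43/36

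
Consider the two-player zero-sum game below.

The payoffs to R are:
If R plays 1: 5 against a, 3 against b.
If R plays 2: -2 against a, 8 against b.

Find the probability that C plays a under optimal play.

Row minima are 3 and -2, so R's maximin is 3; column maxima are 5 and 8, so C's minimax is 5. These differ, so the equilibrium is in mixed strategies.
Let C play a with probability q. R is indifferent when 5q + 3(1−q) = −2q + 8(1−q), giving q = 5/12.

5/12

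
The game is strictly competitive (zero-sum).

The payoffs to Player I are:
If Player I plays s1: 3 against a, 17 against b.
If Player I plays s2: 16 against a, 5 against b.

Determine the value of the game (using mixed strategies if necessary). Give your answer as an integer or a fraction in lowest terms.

Row minima are 3 and 5, so Player I's maximin is 5; column maxima are 16 and 17, so Player II's minimax is 16. These differ, so the equilibrium is in mixed strategies.
Let Player I play s1 with probability p. Player II is indifferent when 3p + 16(1−p) = 17p + 5(1−p), giving p = 11/25.
Let Player II play a with probability q. Player I is indifferent when 3q + 17(1−q) = 16q + 5(1−q), giving q = 12/25.
The value is 3·(12/25) + (17)·(13/25) = 257/25.

257/25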